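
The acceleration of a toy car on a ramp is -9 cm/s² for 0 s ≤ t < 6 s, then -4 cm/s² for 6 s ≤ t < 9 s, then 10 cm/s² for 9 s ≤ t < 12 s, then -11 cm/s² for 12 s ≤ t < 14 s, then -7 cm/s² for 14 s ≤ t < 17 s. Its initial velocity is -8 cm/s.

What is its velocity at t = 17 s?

-87 cm/s

Δv equals the area under the a-t graph; then v = v₀ + Δv.
0–6 s: -9 × 6 = -54 cm/s
6–9 s: -4 × 3 = -12 cm/s
9–12 s: 10 × 3 = 30 cm/s
12–14 s: -11 × 2 = -22 cm/s
14–17 s: -7 × 3 = -21 cm/s
Δv = -79 cm/s, so v(17) = -8 + (-79) = -87 cm/s.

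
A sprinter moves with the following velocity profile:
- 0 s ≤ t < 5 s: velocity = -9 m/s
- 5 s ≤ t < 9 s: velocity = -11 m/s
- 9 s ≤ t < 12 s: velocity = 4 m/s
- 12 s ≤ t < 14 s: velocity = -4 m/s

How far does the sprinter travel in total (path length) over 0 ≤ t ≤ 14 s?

109 m

Total distance travelled is ∫|v| dt — sum the magnitudes of each area piece.
0–5 s: |-9| × 5 = 45 m
5–9 s: |-11| × 4 = 44 m
9–12 s: |4| × 3 = 12 m
12–14 s: |-4| × 2 = 8 m
Total distance = 109 m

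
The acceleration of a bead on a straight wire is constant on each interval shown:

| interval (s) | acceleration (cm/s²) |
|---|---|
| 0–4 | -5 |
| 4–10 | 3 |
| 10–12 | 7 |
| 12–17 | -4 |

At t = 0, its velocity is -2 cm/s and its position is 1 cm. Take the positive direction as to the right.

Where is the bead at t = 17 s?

-119 cm

On each constant-a segment, Δv = aΔt and Δx = v₀Δt + ½aΔt²; chain segment to segment.
0–4 s: v starts -2 cm/s; Δx = -2·4 + ½·-5·4² = -48 cm; v ends -22 cm/s.
4–10 s: v starts -22 cm/s; Δx = -22·6 + ½·3·6² = -78 cm; v ends -4 cm/s.
10–12 s: v starts -4 cm/s; Δx = -4·2 + ½·7·2² = 6 cm; v ends 10 cm/s.
12–17 s: v starts 10 cm/s; Δx = 10·5 + ½·-4·5² = 0 cm; v ends -10 cm/s.
x(17) = 1 + Σ Δx = -119 cm.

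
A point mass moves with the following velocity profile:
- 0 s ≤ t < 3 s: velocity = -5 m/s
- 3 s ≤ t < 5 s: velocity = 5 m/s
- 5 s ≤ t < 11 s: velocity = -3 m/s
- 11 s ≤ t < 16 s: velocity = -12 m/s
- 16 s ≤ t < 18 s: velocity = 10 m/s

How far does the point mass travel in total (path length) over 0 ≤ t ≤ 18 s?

123 m

Distance (not displacement) is the total path length: add the absolute areas under v-t.
0–3 s: |-5| × 3 = 15 m
3–5 s: |5| × 2 = 10 m
5–11 s: |-3| × 6 = 18 m
11–16 s: |-12| × 5 = 60 m
16–18 s: |10| × 2 = 20 m
Total distance = 123 m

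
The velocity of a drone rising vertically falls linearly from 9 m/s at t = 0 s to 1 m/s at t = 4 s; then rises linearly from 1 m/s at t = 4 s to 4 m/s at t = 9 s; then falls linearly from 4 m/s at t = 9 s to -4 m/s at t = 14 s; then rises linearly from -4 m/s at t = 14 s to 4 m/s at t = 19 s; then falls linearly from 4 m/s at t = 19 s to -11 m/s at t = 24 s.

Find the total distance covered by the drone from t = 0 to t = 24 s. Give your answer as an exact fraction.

Distance (not displacement) is the total path length: add the absolute areas under v-t.
0–4 s: |½(9 + 1)(4)| = 20 m
4–9 s: |½(1 + 4)(5)| = 12.5 m
9–14 s: v = 0 at t = 11.5 s; triangle areas 5 + 5 = 10 m
14–19 s: v = 0 at t = 16.5 s; triangle areas 5 + 5 = 10 m
19–24 s: v = 0 at t = 61/3 s; triangle areas 8/3 + 121/6 = 137/6 m
Total distance = 226/3 m

226/3 m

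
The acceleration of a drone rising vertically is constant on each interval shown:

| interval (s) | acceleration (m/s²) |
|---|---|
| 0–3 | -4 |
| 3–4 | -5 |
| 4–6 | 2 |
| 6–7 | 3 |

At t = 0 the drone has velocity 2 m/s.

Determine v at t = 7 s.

-8 m/s

Δv equals the area under the a-t graph; then v = v₀ + Δv.
0–3 s: -4 × 3 = -12 m/s
3–4 s: -5 × 1 = -5 m/s
4–6 s: 2 × 2 = 4 m/s
6–7 s: 3 × 1 = 3 m/s
Δv = -10 m/s, so v(7) = 2 + (-10) = -8 m/s.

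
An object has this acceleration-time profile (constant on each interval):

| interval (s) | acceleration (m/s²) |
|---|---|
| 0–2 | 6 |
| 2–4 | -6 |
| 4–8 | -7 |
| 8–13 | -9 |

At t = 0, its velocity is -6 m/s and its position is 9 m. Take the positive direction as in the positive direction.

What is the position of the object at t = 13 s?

-353.5 m

On each constant-a segment, Δv = aΔt and Δx = v₀Δt + ½aΔt²; chain segment to segment.
0–2 s: v starts -6 m/s; Δx = -6·2 + ½·6·2² = 0 m; v ends 6 m/s.
2–4 s: v starts 6 m/s; Δx = 6·2 + ½·-6·2² = 0 m; v ends -6 m/s.
4–8 s: v starts -6 m/s; Δx = -6·4 + ½·-7·4² = -80 m; v ends -34 m/s.
8–13 s: v starts -34 m/s; Δx = -34·5 + ½·-9·5² = -282.5 m; v ends -79 m/s.
x(13) = 9 + Σ Δx = -353.5 m.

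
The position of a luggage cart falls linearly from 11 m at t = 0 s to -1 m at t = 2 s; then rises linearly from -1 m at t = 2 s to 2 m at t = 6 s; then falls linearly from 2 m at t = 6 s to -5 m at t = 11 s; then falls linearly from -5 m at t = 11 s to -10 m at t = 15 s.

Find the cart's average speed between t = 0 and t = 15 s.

1.8 m/s

Average speed = (total path length)/(elapsed time); on a piecewise-linear x-t graph the path length is Σ|Δx|.
0–2 s: |Δx| = |-1 − 11| = 12 m
2–6 s: |Δx| = |2 − -1| = 3 m
6–11 s: |Δx| = |-5 − 2| = 7 m
11–15 s: |Δx| = |-10 − -5| = 5 m
Total path = 27 m; average speed = 27/15 = 1.8 m/s.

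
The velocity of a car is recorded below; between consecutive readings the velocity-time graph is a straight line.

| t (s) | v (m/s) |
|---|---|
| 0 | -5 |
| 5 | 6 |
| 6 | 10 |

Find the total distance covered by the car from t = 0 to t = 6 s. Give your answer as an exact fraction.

481/22 m

Distance (not displacement) is the total path length: add the absolute areas under v-t.
0–5 s: v = 0 at t = 25/11 s; triangle areas 125/22 + 90/11 = 305/22 m
5–6 s: |½(6 + 10)(1)| = 8 m
Total distance = 481/22 m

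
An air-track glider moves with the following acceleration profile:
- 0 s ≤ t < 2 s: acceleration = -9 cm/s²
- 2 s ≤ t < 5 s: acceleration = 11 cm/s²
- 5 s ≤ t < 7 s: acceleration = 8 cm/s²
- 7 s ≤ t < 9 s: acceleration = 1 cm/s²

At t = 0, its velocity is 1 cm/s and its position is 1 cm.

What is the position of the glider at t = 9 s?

97.5 cm

On each constant-a segment, Δv = aΔt and Δx = v₀Δt + ½aΔt²; chain segment to segment.
0–2 s: v starts 1 cm/s; Δx = 1·2 + ½·-9·2² = -16 cm; v ends -17 cm/s.
2–5 s: v starts -17 cm/s; Δx = -17·3 + ½·11·3² = -1.5 cm; v ends 16 cm/s.
5–7 s: v starts 16 cm/s; Δx = 16·2 + ½·8·2² = 48 cm; v ends 32 cm/s.
7–9 s: v starts 32 cm/s; Δx = 32·2 + ½·1·2² = 66 cm; v ends 34 cm/s.
x(9) = 1 + Σ Δx = 97.5 cm.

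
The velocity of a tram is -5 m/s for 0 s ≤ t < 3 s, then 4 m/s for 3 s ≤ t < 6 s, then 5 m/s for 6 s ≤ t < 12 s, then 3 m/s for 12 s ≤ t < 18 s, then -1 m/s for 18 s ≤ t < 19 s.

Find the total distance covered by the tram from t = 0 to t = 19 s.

Total distance travelled is ∫|v| dt — sum the magnitudes of each area piece.
0–3 s: |-5| × 3 = 15 m
3–6 s: |4| × 3 = 12 m
6–12 s: |5| × 6 = 30 m
12–18 s: |3| × 6 = 18 m
18–19 s: |-1| × 1 = 1 m
Total distance = 76 m

76 m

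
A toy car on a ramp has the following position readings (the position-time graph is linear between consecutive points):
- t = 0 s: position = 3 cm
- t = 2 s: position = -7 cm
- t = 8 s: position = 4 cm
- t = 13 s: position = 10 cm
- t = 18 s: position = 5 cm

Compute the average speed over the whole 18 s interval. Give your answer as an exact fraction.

16/9 cm/s

Average speed = (total path length)/(elapsed time); on a piecewise-linear x-t graph the path length is Σ|Δx|.
0–2 s: |Δx| = |-7 − 3| = 10 cm
2–8 s: |Δx| = |4 − -7| = 11 cm
8–13 s: |Δx| = |10 − 4| = 6 cm
13–18 s: |Δx| = |5 − 10| = 5 cm
Total path = 32 cm; average speed = 32/18 = 16/9 cm/s.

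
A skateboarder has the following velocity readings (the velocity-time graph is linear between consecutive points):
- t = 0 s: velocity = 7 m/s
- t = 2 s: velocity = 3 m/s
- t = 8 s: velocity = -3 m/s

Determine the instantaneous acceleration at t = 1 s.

Acceleration is the slope of the v-t graph on 0–2 s: (3 − 7)/(2 − 0) = -2 m/s².

-2 m/s²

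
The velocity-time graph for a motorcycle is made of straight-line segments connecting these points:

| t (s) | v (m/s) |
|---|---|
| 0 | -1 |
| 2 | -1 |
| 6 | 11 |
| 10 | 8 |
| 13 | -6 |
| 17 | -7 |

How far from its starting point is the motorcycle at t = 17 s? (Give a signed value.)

Displacement is the signed area under the v-t curve.
0–2 s: -1 × 2 = -2 m
2–6 s: ½(-1 + 11)(4) = 20 m
6–10 s: ½(11 + 8)(4) = 38 m
10–13 s: ½(8 + -6)(3) = 3 m
13–17 s: ½(-6 + -7)(4) = -26 m
Net displacement = 33 m

33 m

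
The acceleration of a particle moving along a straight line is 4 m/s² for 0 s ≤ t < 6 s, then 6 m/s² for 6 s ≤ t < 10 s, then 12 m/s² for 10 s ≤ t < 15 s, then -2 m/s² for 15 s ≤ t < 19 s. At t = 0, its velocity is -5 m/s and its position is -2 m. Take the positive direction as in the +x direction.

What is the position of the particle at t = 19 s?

925 m

On each constant-a segment, Δv = aΔt and Δx = v₀Δt + ½aΔt²; chain segment to segment.
0–6 s: v starts -5 m/s; Δx = -5·6 + ½·4·6² = 42 m; v ends 19 m/s.
6–10 s: v starts 19 m/s; Δx = 19·4 + ½·6·4² = 124 m; v ends 43 m/s.
10–15 s: v starts 43 m/s; Δx = 43·5 + ½·12·5² = 365 m; v ends 103 m/s.
15–19 s: v starts 103 m/s; Δx = 103·4 + ½·-2·4² = 396 m; v ends 95 m/s.
x(19) = -2 + Σ Δx = 925 m.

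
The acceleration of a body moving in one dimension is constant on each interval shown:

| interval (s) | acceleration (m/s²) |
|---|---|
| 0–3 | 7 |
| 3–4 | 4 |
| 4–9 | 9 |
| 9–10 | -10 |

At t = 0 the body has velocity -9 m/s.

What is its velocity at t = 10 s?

Δv equals the area under the a-t graph; then v = v₀ + Δv.
0–3 s: 7 × 3 = 21 m/s
3–4 s: 4 × 1 = 4 m/s
4–9 s: 9 × 5 = 45 m/s
9–10 s: -10 × 1 = -10 m/s
Δv = 60 m/s, so v(10) = -9 + (60) = 51 m/s.

51 m/s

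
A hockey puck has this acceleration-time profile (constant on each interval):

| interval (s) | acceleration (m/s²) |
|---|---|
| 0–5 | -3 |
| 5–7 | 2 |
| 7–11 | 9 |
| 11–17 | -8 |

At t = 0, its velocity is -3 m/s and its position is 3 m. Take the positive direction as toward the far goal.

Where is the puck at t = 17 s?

On each constant-a segment, Δv = aΔt and Δx = v₀Δt + ½aΔt²; chain segment to segment.
0–5 s: v starts -3 m/s; Δx = -3·5 + ½·-3·5² = -52.5 m; v ends -18 m/s.
5–7 s: v starts -18 m/s; Δx = -18·2 + ½·2·2² = -32 m; v ends -14 m/s.
7–11 s: v starts -14 m/s; Δx = -14·4 + ½·9·4² = 16 m; v ends 22 m/s.
11–17 s: v starts 22 m/s; Δx = 22·6 + ½·-8·6² = -12 m; v ends -26 m/s.
x(17) = 3 + Σ Δx = -77.5 m.

-77.5 m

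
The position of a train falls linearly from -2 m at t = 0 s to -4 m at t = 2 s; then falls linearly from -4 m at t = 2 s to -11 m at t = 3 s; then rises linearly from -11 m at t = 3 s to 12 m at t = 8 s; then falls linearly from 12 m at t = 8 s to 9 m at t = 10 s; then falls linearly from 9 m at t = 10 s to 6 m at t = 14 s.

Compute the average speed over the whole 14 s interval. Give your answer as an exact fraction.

Average speed = (total path length)/(elapsed time); on a piecewise-linear x-t graph the path length is Σ|Δx|.
0–2 s: |Δx| = |-4 − -2| = 2 m
2–3 s: |Δx| = |-11 − -4| = 7 m
3–8 s: |Δx| = |12 − -11| = 23 m
8–10 s: |Δx| = |9 − 12| = 3 m
10–14 s: |Δx| = |6 − 9| = 3 m
Total path = 38 m; average speed = 38/14 = 19/7 m/s.

19/7 m/s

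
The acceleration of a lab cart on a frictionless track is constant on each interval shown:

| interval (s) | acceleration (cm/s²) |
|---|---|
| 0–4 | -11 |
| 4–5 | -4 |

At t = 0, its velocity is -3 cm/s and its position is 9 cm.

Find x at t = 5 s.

On each constant-a segment, Δv = aΔt and Δx = v₀Δt + ½aΔt²; chain segment to segment.
0–4 s: v starts -3 cm/s; Δx = -3·4 + ½·-11·4² = -100 cm; v ends -47 cm/s.
4–5 s: v starts -47 cm/s; Δx = -47·1 + ½·-4·1² = -49 cm; v ends -51 cm/s.
x(5) = 9 + Σ Δx = -140 cm.

-140 cm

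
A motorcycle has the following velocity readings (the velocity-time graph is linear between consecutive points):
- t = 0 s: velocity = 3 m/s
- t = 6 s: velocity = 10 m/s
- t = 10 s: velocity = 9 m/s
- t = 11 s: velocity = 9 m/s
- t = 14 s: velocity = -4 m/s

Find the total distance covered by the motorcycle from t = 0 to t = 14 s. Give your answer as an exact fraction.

2527/26 m

Total distance travelled is ∫|v| dt — sum the magnitudes of each area piece.
0–6 s: |½(3 + 10)(6)| = 39 m
6–10 s: |½(10 + 9)(4)| = 38 m
10–11 s: |9| × 1 = 9 m
11–14 s: v = 0 at t = 170/13 s; triangle areas 243/26 + 24/13 = 291/26 m
Total distance = 2527/26 m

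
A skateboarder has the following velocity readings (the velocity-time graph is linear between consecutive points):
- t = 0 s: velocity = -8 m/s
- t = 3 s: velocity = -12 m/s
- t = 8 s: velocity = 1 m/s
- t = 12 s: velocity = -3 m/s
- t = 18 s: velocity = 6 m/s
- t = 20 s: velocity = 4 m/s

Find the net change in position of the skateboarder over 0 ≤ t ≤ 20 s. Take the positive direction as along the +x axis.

-42.5 m

Net displacement equals the area under the velocity-time graph (areas below the axis count negative).
0–3 s: ½(-8 + -12)(3) = -30 m
3–8 s: ½(-12 + 1)(5) = -27.5 m
8–12 s: ½(1 + -3)(4) = -4 m
12–18 s: ½(-3 + 6)(6) = 9 m
18–20 s: ½(6 + 4)(2) = 10 m
Net displacement = -42.5 m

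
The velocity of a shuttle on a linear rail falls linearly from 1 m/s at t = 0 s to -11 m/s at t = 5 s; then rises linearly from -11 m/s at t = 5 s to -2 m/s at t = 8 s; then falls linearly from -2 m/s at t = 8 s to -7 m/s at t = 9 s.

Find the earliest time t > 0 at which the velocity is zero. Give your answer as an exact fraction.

v changes sign on 0–5 s (from 1 to -11); the graph is linear there, so v = 0 at t = 0 + (-1)·(5 − 0)/(-11 − 1) = 5/12 s.

t = 5/12 s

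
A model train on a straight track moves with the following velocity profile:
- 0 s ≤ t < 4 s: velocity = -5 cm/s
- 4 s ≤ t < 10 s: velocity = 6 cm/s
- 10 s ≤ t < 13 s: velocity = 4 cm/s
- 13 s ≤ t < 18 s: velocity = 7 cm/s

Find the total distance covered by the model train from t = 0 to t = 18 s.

Distance (not displacement) is the total path length: add the absolute areas under v-t.
0–4 s: |-5| × 4 = 20 cm
4–10 s: |6| × 6 = 36 cm
10–13 s: |4| × 3 = 12 cm
13–18 s: |7| × 5 = 35 cm
Total distance = 103 cm

103 cm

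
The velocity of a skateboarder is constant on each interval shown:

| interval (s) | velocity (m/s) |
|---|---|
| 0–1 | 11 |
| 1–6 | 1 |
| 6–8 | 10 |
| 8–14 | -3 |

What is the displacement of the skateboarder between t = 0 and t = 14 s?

Displacement is the signed area under the v-t curve.
0–1 s: 11 × 1 = 11 m
1–6 s: 1 × 5 = 5 m
6–8 s: 10 × 2 = 20 m
8–14 s: -3 × 6 = -18 m
Net displacement = 18 m

18 m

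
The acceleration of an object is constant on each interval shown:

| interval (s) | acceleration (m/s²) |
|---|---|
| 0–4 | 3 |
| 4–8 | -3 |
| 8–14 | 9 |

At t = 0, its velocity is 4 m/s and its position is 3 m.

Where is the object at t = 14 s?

269 m

On each constant-a segment, Δv = aΔt and Δx = v₀Δt + ½aΔt²; chain segment to segment.
0–4 s: v starts 4 m/s; Δx = 4·4 + ½·3·4² = 40 m; v ends 16 m/s.
4–8 s: v starts 16 m/s; Δx = 16·4 + ½·-3·4² = 40 m; v ends 4 m/s.
8–14 s: v starts 4 m/s; Δx = 4·6 + ½·9·6² = 186 m; v ends 58 m/s.
x(14) = 3 + Σ Δx = 269 m.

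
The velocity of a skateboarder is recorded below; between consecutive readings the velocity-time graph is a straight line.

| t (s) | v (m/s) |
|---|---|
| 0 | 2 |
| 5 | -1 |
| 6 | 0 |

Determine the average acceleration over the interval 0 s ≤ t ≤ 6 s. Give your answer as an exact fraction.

Average acceleration = Δv/Δt = (0 − 2)/(6 − 0) = -1/3 m/s².

-1/3 m/s²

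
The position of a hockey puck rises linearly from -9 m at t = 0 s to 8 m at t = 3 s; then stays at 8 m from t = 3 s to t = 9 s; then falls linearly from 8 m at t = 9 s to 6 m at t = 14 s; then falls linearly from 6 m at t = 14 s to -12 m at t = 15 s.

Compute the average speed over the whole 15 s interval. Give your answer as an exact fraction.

Average speed = (total path length)/(elapsed time); on a piecewise-linear x-t graph the path length is Σ|Δx|.
0–3 s: |Δx| = |8 − -9| = 17 m
3–9 s: |Δx| = |8 − 8| = 0 m
9–14 s: |Δx| = |6 − 8| = 2 m
14–15 s: |Δx| = |-12 − 6| = 18 m
Total path = 37 m; average speed = 37/15 = 37/15 m/s.

37/15 m/s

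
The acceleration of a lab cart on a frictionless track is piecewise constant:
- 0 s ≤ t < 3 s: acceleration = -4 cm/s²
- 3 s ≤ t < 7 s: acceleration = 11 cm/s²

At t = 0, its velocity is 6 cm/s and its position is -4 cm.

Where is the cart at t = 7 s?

On each constant-a segment, Δv = aΔt and Δx = v₀Δt + ½aΔt²; chain segment to segment.
0–3 s: v starts 6 cm/s; Δx = 6·3 + ½·-4·3² = 0 cm; v ends -6 cm/s.
3–7 s: v starts -6 cm/s; Δx = -6·4 + ½·11·4² = 64 cm; v ends 38 cm/s.
x(7) = -4 + Σ Δx = 60 cm.

60 cm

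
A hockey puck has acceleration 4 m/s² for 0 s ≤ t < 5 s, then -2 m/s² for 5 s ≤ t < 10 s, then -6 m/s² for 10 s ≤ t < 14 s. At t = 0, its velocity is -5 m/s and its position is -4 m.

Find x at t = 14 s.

On each constant-a segment, Δv = aΔt and Δx = v₀Δt + ½aΔt²; chain segment to segment.
0–5 s: v starts -5 m/s; Δx = -5·5 + ½·4·5² = 25 m; v ends 15 m/s.
5–10 s: v starts 15 m/s; Δx = 15·5 + ½·-2·5² = 50 m; v ends 5 m/s.
10–14 s: v starts 5 m/s; Δx = 5·4 + ½·-6·4² = -28 m; v ends -19 m/s.
x(14) = -4 + Σ Δx = 43 m.

43 m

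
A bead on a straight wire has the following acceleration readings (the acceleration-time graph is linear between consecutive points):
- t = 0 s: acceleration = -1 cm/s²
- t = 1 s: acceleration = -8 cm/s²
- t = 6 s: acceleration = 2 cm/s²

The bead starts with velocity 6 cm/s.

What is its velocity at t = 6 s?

Δv equals the area under the a-t graph; then v = v₀ + Δv.
0–1 s: ½(-1 + -8)(1) = -4.5 cm/s
1–6 s: ½(-8 + 2)(5) = -15 cm/s
Δv = -19.5 cm/s, so v(6) = 6 + (-19.5) = -13.5 cm/s.

-13.5 cm/s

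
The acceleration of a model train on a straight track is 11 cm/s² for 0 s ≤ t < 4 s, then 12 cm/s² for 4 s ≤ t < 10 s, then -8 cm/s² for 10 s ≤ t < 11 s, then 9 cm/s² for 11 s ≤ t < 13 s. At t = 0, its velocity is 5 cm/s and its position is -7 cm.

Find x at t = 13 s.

972 cm

On each constant-a segment, Δv = aΔt and Δx = v₀Δt + ½aΔt²; chain segment to segment.
0–4 s: v starts 5 cm/s; Δx = 5·4 + ½·11·4² = 108 cm; v ends 49 cm/s.
4–10 s: v starts 49 cm/s; Δx = 49·6 + ½·12·6² = 510 cm; v ends 121 cm/s.
10–11 s: v starts 121 cm/s; Δx = 121·1 + ½·-8·1² = 117 cm; v ends 113 cm/s.
11–13 s: v starts 113 cm/s; Δx = 113·2 + ½·9·2² = 244 cm; v ends 131 cm/s.
x(13) = -7 + Σ Δx = 972 cm.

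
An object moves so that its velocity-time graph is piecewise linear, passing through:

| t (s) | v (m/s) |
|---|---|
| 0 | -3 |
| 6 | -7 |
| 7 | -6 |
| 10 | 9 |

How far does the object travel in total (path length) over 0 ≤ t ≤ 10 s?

48.2 m

Total distance travelled is ∫|v| dt — sum the magnitudes of each area piece.
0–6 s: |½(-3 + -7)(6)| = 30 m
6–7 s: |½(-7 + -6)(1)| = 6.5 m
7–10 s: v = 0 at t = 8.2 s; triangle areas 3.6 + 8.1 = 11.7 m
Total distance = 48.2 m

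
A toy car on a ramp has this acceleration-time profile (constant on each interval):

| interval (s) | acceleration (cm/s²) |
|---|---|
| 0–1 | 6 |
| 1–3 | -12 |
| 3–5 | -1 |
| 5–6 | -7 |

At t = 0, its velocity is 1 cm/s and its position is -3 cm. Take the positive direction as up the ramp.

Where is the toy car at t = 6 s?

On each constant-a segment, Δv = aΔt and Δx = v₀Δt + ½aΔt²; chain segment to segment.
0–1 s: v starts 1 cm/s; Δx = 1·1 + ½·6·1² = 4 cm; v ends 7 cm/s.
1–3 s: v starts 7 cm/s; Δx = 7·2 + ½·-12·2² = -10 cm; v ends -17 cm/s.
3–5 s: v starts -17 cm/s; Δx = -17·2 + ½·-1·2² = -36 cm; v ends -19 cm/s.
5–6 s: v starts -19 cm/s; Δx = -19·1 + ½·-7·1² = -22.5 cm; v ends -26 cm/s.
x(6) = -3 + Σ Δx = -67.5 cm.

-67.5 cm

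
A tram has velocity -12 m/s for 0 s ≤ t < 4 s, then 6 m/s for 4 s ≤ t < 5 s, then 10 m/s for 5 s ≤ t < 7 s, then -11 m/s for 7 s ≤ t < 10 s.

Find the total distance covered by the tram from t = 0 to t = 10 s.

Total distance travelled is ∫|v| dt — sum the magnitudes of each area piece.
0–4 s: |-12| × 4 = 48 m
4–5 s: |6| × 1 = 6 m
5–7 s: |10| × 2 = 20 m
7–10 s: |-11| × 3 = 33 m
Total distance = 107 m

107 m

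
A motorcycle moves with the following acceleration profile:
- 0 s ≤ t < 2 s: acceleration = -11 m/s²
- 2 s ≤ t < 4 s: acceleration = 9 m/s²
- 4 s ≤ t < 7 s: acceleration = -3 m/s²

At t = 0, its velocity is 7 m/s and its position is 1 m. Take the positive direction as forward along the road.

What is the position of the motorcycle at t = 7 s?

-23.5 m

On each constant-a segment, Δv = aΔt and Δx = v₀Δt + ½aΔt²; chain segment to segment.
0–2 s: v starts 7 m/s; Δx = 7·2 + ½·-11·2² = -8 m; v ends -15 m/s.
2–4 s: v starts -15 m/s; Δx = -15·2 + ½·9·2² = -12 m; v ends 3 m/s.
4–7 s: v starts 3 m/s; Δx = 3·3 + ½·-3·3² = -4.5 m; v ends -6 m/s.
x(7) = 1 + Σ Δx = -23.5 m.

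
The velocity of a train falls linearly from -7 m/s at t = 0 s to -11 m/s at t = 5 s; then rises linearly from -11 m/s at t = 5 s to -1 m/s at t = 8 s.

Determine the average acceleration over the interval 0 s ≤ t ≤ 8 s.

0.75 m/s²

Average acceleration = Δv/Δt = (-1 − -7)/(8 − 0) = 0.75 m/s².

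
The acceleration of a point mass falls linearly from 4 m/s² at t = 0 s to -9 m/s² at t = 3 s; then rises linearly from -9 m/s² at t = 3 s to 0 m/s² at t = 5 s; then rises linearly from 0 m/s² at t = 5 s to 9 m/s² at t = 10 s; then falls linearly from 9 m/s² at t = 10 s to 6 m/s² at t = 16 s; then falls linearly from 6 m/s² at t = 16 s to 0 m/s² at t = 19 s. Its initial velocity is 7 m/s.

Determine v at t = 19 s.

Δv equals the area under the a-t graph; then v = v₀ + Δv.
0–3 s: ½(4 + -9)(3) = -7.5 m/s
3–5 s: ½(-9 + 0)(2) = -9 m/s
5–10 s: ½(0 + 9)(5) = 22.5 m/s
10–16 s: ½(9 + 6)(6) = 45 m/s
16–19 s: ½(6 + 0)(3) = 9 m/s
Δv = 60 m/s, so v(19) = 7 + (60) = 67 m/s.

67 m/s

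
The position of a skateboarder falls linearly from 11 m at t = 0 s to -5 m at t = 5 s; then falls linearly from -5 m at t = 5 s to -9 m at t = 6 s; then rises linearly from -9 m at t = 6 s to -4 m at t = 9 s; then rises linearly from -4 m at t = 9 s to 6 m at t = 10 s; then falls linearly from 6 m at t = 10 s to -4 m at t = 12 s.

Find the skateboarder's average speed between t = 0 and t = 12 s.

Average speed = (total path length)/(elapsed time); on a piecewise-linear x-t graph the path length is Σ|Δx|.
0–5 s: |Δx| = |-5 − 11| = 16 m
5–6 s: |Δx| = |-9 − -5| = 4 m
6–9 s: |Δx| = |-4 − -9| = 5 m
9–10 s: |Δx| = |6 − -4| = 10 m
10–12 s: |Δx| = |-4 − 6| = 10 m
Total path = 45 m; average speed = 45/12 = 3.75 m/s.

3.75 m/s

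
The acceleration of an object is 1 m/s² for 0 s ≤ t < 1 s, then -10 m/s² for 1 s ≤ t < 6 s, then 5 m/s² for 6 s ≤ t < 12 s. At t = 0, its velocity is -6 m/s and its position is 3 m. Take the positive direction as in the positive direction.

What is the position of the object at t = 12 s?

-392.5 m

On each constant-a segment, Δv = aΔt and Δx = v₀Δt + ½aΔt²; chain segment to segment.
0–1 s: v starts -6 m/s; Δx = -6·1 + ½·1·1² = -5.5 m; v ends -5 m/s.
1–6 s: v starts -5 m/s; Δx = -5·5 + ½·-10·5² = -150 m; v ends -55 m/s.
6–12 s: v starts -55 m/s; Δx = -55·6 + ½·5·6² = -240 m; v ends -25 m/s.
x(12) = 3 + Σ Δx = -392.5 m.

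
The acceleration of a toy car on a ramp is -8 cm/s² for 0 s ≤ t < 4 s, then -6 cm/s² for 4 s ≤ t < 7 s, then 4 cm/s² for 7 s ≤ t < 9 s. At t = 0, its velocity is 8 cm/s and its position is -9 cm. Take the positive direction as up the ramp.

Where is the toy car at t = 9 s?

-216 cm

On each constant-a segment, Δv = aΔt and Δx = v₀Δt + ½aΔt²; chain segment to segment.
0–4 s: v starts 8 cm/s; Δx = 8·4 + ½·-8·4² = -32 cm; v ends -24 cm/s.
4–7 s: v starts -24 cm/s; Δx = -24·3 + ½·-6·3² = -99 cm; v ends -42 cm/s.
7–9 s: v starts -42 cm/s; Δx = -42·2 + ½·4·2² = -76 cm; v ends -34 cm/s.
x(9) = -9 + Σ Δx = -216 cm.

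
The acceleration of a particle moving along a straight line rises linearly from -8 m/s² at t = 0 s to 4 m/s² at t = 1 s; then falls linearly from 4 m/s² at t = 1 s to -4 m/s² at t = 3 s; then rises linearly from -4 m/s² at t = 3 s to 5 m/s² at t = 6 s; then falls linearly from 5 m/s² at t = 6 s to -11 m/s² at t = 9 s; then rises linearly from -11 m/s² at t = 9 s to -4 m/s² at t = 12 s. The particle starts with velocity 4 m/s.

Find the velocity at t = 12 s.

-28 m/s

Δv equals the area under the a-t graph; then v = v₀ + Δv.
0–1 s: ½(-8 + 4)(1) = -2 m/s
1–3 s: ½(4 + -4)(2) = 0 m/s
3–6 s: ½(-4 + 5)(3) = 1.5 m/s
6–9 s: ½(5 + -11)(3) = -9 m/s
9–12 s: ½(-11 + -4)(3) = -22.5 m/s
Δv = -32 m/s, so v(12) = 4 + (-32) = -28 m/s.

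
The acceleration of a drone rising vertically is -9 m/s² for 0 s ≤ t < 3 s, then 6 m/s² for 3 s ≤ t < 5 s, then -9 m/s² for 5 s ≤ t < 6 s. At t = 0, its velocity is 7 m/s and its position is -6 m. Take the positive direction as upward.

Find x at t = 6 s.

-66 m

On each constant-a segment, Δv = aΔt and Δx = v₀Δt + ½aΔt²; chain segment to segment.
0–3 s: v starts 7 m/s; Δx = 7·3 + ½·-9·3² = -19.5 m; v ends -20 m/s.
3–5 s: v starts -20 m/s; Δx = -20·2 + ½·6·2² = -28 m; v ends -8 m/s.
5–6 s: v starts -8 m/s; Δx = -8·1 + ½·-9·1² = -12.5 m; v ends -17 m/s.
x(6) = -6 + Σ Δx = -66 m.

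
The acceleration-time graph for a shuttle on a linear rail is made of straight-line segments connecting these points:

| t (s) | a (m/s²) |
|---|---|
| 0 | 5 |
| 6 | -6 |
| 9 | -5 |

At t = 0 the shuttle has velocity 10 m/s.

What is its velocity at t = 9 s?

-9.5 m/s

Δv equals the area under the a-t graph; then v = v₀ + Δv.
0–6 s: ½(5 + -6)(6) = -3 m/s
6–9 s: ½(-6 + -5)(3) = -16.5 m/s
Δv = -19.5 m/s, so v(9) = 10 + (-19.5) = -9.5 m/s.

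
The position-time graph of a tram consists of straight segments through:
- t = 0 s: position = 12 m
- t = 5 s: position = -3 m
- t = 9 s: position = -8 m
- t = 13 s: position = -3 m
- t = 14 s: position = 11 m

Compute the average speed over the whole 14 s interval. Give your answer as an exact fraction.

Average speed = (total path length)/(elapsed time); on a piecewise-linear x-t graph the path length is Σ|Δx|.
0–5 s: |Δx| = |-3 − 12| = 15 m
5–9 s: |Δx| = |-8 − -3| = 5 m
9–13 s: |Δx| = |-3 − -8| = 5 m
13–14 s: |Δx| = |11 − -3| = 14 m
Total path = 39 m; average speed = 39/14 = 39/14 m/s.

39/14 m/s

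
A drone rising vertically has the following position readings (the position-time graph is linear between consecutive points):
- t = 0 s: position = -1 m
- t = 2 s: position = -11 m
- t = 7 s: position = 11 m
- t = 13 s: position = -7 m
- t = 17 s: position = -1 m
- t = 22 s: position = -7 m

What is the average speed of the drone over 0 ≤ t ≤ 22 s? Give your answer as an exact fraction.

Average speed = (total path length)/(elapsed time); on a piecewise-linear x-t graph the path length is Σ|Δx|.
0–2 s: |Δx| = |-11 − -1| = 10 m
2–7 s: |Δx| = |11 − -11| = 22 m
7–13 s: |Δx| = |-7 − 11| = 18 m
13–17 s: |Δx| = |-1 − -7| = 6 m
17–22 s: |Δx| = |-7 − -1| = 6 m
Total path = 62 m; average speed = 62/22 = 31/11 m/s.

31/11 m/s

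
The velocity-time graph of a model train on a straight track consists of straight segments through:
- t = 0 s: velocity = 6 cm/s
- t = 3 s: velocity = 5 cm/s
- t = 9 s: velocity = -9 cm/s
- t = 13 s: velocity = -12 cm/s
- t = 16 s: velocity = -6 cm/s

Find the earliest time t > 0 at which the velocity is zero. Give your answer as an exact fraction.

v changes sign on 3–9 s (from 5 to -9); the graph is linear there, so v = 0 at t = 3 + (-5)·(9 − 3)/(-9 − 5) = 36/7 s.

t = 36/7 s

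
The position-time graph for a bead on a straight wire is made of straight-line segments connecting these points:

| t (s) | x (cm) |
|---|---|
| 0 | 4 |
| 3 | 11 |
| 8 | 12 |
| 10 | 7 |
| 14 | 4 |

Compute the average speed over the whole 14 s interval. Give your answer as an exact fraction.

8/7 cm/s

Average speed = (total path length)/(elapsed time); on a piecewise-linear x-t graph the path length is Σ|Δx|.
0–3 s: |Δx| = |11 − 4| = 7 cm
3–8 s: |Δx| = |12 − 11| = 1 cm
8–10 s: |Δx| = |7 − 12| = 5 cm
10–14 s: |Δx| = |4 − 7| = 3 cm
Total path = 16 cm; average speed = 16/14 = 8/7 cm/s.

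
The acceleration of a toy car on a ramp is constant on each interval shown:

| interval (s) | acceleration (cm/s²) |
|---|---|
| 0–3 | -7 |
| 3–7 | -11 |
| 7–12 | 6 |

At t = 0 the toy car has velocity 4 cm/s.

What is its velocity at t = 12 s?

Δv equals the area under the a-t graph; then v = v₀ + Δv.
0–3 s: -7 × 3 = -21 cm/s
3–7 s: -11 × 4 = -44 cm/s
7–12 s: 6 × 5 = 30 cm/s
Δv = -35 cm/s, so v(12) = 4 + (-35) = -31 cm/s.

-31 cm/s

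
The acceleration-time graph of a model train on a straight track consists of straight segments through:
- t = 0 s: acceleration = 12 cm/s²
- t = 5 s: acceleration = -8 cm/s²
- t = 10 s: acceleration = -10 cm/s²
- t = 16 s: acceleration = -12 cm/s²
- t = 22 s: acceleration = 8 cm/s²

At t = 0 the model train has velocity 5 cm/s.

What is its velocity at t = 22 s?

-108 cm/s

Δv equals the area under the a-t graph; then v = v₀ + Δv.
0–5 s: ½(12 + -8)(5) = 10 cm/s
5–10 s: ½(-8 + -10)(5) = -45 cm/s
10–16 s: ½(-10 + -12)(6) = -66 cm/s
16–22 s: ½(-12 + 8)(6) = -12 cm/s
Δv = -113 cm/s, so v(22) = 5 + (-113) = -108 cm/s.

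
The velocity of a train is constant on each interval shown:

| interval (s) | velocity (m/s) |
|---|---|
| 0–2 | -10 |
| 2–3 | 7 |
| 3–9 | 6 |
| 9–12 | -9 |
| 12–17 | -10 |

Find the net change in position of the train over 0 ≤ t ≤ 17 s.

Net displacement equals the area under the velocity-time graph (areas below the axis count negative).
0–2 s: -10 × 2 = -20 m
2–3 s: 7 × 1 = 7 m
3–9 s: 6 × 6 = 36 m
9–12 s: -9 × 3 = -27 m
12–17 s: -10 × 5 = -50 m
Net displacement = -54 m

-54 m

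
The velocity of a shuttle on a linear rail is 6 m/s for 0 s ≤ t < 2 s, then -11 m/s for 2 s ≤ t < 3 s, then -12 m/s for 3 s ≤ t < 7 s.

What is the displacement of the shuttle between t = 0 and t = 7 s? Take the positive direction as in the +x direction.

Displacement is the signed area under the v-t curve.
0–2 s: 6 × 2 = 12 m
2–3 s: -11 × 1 = -11 m
3–7 s: -12 × 4 = -48 m
Net displacement = -47 m

-47 m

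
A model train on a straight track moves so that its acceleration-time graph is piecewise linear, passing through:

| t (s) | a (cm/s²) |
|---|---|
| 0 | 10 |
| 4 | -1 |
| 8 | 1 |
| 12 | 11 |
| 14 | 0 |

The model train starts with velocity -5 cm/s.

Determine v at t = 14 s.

Δv equals the area under the a-t graph; then v = v₀ + Δv.
0–4 s: ½(10 + -1)(4) = 18 cm/s
4–8 s: ½(-1 + 1)(4) = 0 cm/s
8–12 s: ½(1 + 11)(4) = 24 cm/s
12–14 s: ½(11 + 0)(2) = 11 cm/s
Δv = 53 cm/s, so v(14) = -5 + (53) = 48 cm/s.

48 cm/s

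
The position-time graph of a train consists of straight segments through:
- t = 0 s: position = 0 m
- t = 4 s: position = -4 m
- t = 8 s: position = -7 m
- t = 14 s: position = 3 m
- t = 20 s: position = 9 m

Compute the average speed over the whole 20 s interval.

Average speed = (total path length)/(elapsed time); on a piecewise-linear x-t graph the path length is Σ|Δx|.
0–4 s: |Δx| = |-4 − 0| = 4 m
4–8 s: |Δx| = |-7 − -4| = 3 m
8–14 s: |Δx| = |3 − -7| = 10 m
14–20 s: |Δx| = |9 − 3| = 6 m
Total path = 23 m; average speed = 23/20 = 1.15 m/s.

1.15 m/s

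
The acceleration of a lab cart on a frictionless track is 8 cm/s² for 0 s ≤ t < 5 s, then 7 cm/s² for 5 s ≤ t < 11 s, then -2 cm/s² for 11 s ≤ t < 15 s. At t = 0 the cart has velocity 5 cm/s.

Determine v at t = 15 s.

79 cm/s

Δv equals the area under the a-t graph; then v = v₀ + Δv.
0–5 s: 8 × 5 = 40 cm/s
5–11 s: 7 × 6 = 42 cm/s
11–15 s: -2 × 4 = -8 cm/s
Δv = 74 cm/s, so v(15) = 5 + (74) = 79 cm/s.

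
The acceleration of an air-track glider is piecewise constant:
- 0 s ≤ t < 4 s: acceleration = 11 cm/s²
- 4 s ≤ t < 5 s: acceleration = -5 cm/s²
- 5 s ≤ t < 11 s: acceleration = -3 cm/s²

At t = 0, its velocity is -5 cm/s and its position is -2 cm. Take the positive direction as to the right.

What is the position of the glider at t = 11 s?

On each constant-a segment, Δv = aΔt and Δx = v₀Δt + ½aΔt²; chain segment to segment.
0–4 s: v starts -5 cm/s; Δx = -5·4 + ½·11·4² = 68 cm; v ends 39 cm/s.
4–5 s: v starts 39 cm/s; Δx = 39·1 + ½·-5·1² = 36.5 cm; v ends 34 cm/s.
5–11 s: v starts 34 cm/s; Δx = 34·6 + ½·-3·6² = 150 cm; v ends 16 cm/s.
x(11) = -2 + Σ Δx = 252.5 cm.

252.5 cm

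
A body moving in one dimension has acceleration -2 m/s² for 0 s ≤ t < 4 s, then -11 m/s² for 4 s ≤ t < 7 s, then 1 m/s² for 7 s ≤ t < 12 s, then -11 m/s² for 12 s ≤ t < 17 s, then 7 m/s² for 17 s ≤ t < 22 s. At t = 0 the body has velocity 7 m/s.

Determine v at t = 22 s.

-49 m/s

Δv equals the area under the a-t graph; then v = v₀ + Δv.
0–4 s: -2 × 4 = -8 m/s
4–7 s: -11 × 3 = -33 m/s
7–12 s: 1 × 5 = 5 m/s
12–17 s: -11 × 5 = -55 m/s
17–22 s: 7 × 5 = 35 m/s
Δv = -56 m/s, so v(22) = 7 + (-56) = -49 m/s.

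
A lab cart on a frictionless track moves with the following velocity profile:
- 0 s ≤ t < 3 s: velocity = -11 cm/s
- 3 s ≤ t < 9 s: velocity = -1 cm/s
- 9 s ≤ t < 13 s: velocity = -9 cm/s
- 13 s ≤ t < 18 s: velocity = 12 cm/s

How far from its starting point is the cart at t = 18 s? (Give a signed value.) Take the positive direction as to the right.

Net displacement equals the area under the velocity-time graph (areas below the axis count negative).
0–3 s: -11 × 3 = -33 cm
3–9 s: -1 × 6 = -6 cm
9–13 s: -9 × 4 = -36 cm
13–18 s: 12 × 5 = 60 cm
Net displacement = -15 cm

-15 cm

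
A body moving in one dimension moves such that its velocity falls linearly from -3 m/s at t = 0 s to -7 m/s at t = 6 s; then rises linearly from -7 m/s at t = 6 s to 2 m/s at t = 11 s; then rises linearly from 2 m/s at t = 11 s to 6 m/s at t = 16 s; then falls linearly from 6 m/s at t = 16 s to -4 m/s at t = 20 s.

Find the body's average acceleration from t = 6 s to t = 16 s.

1.3 m/s²

Average acceleration = Δv/Δt = (6 − -7)/(16 − 6) = 1.3 m/s².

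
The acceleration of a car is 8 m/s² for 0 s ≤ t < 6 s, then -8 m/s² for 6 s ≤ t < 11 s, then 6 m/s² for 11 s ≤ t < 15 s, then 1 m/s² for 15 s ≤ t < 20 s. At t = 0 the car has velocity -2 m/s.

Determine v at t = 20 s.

Δv equals the area under the a-t graph; then v = v₀ + Δv.
0–6 s: 8 × 6 = 48 m/s
6–11 s: -8 × 5 = -40 m/s
11–15 s: 6 × 4 = 24 m/s
15–20 s: 1 × 5 = 5 m/s
Δv = 37 m/s, so v(20) = -2 + (37) = 35 m/s.

35 m/s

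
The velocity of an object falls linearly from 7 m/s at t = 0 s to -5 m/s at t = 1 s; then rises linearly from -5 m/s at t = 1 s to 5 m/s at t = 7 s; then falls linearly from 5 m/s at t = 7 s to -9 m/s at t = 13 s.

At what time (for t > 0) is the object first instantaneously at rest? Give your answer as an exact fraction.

v changes sign on 0–1 s (from 7 to -5); the graph is linear there, so v = 0 at t = 0 + (-7)·(1 − 0)/(-5 − 7) = 7/12 s.

t = 7/12 s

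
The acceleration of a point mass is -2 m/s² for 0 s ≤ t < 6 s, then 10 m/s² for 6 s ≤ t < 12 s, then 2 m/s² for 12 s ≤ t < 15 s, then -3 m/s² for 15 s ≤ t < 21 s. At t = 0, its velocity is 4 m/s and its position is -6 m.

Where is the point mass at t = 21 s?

573 m

On each constant-a segment, Δv = aΔt and Δx = v₀Δt + ½aΔt²; chain segment to segment.
0–6 s: v starts 4 m/s; Δx = 4·6 + ½·-2·6² = -12 m; v ends -8 m/s.
6–12 s: v starts -8 m/s; Δx = -8·6 + ½·10·6² = 132 m; v ends 52 m/s.
12–15 s: v starts 52 m/s; Δx = 52·3 + ½·2·3² = 165 m; v ends 58 m/s.
15–21 s: v starts 58 m/s; Δx = 58·6 + ½·-3·6² = 294 m; v ends 40 m/s.
x(21) = -6 + Σ Δx = 573 m.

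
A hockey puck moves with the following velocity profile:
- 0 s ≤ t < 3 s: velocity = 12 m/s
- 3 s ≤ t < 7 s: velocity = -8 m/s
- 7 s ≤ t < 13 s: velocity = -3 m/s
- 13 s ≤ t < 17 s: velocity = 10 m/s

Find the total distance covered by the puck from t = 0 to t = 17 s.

126 m

Distance (not displacement) is the total path length: add the absolute areas under v-t.
0–3 s: |12| × 3 = 36 m
3–7 s: |-8| × 4 = 32 m
7–13 s: |-3| × 6 = 18 m
13–17 s: |10| × 4 = 40 m
Total distance = 126 m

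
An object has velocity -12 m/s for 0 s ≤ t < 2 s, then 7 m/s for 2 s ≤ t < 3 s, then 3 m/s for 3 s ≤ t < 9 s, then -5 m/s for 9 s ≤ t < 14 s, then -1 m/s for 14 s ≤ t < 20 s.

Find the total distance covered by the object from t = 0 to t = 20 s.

Distance (not displacement) is the total path length: add the absolute areas under v-t.
0–2 s: |-12| × 2 = 24 m
2–3 s: |7| × 1 = 7 m
3–9 s: |3| × 6 = 18 m
9–14 s: |-5| × 5 = 25 m
14–20 s: |-1| × 6 = 6 m
Total distance = 80 m

80 m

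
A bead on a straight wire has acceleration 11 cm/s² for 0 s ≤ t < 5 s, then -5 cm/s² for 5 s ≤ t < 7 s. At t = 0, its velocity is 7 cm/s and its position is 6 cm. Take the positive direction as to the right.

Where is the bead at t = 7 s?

On each constant-a segment, Δv = aΔt and Δx = v₀Δt + ½aΔt²; chain segment to segment.
0–5 s: v starts 7 cm/s; Δx = 7·5 + ½·11·5² = 172.5 cm; v ends 62 cm/s.
5–7 s: v starts 62 cm/s; Δx = 62·2 + ½·-5·2² = 114 cm; v ends 52 cm/s.
x(7) = 6 + Σ Δx = 292.5 cm.

292.5 cm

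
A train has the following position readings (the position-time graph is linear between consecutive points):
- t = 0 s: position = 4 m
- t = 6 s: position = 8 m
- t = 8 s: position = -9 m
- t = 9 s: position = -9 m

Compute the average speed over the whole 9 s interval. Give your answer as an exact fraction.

Average speed = (total path length)/(elapsed time); on a piecewise-linear x-t graph the path length is Σ|Δx|.
0–6 s: |Δx| = |8 − 4| = 4 m
6–8 s: |Δx| = |-9 − 8| = 17 m
8–9 s: |Δx| = |-9 − -9| = 0 m
Total path = 21 m; average speed = 21/9 = 7/3 m/s.

7/3 m/s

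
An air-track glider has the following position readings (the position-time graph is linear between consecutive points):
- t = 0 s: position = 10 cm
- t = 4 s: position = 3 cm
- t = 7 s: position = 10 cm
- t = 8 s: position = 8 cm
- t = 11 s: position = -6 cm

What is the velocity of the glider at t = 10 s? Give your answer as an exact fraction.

-14/3 cm/s

Velocity is the slope of the x-t graph on 8–11 s: (-6 − 8)/(11 − 8) = -14/3 cm/s.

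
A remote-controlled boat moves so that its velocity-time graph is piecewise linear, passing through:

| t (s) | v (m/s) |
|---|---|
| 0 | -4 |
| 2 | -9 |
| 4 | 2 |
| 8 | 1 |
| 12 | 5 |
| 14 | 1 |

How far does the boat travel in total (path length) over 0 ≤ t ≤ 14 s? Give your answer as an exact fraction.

492/11 m

Total distance travelled is ∫|v| dt — sum the magnitudes of each area piece.
0–2 s: |½(-4 + -9)(2)| = 13 m
2–4 s: v = 0 at t = 40/11 s; triangle areas 81/11 + 4/11 = 85/11 m
4–8 s: |½(2 + 1)(4)| = 6 m
8–12 s: |½(1 + 5)(4)| = 12 m
12–14 s: |½(5 + 1)(2)| = 6 m
Total distance = 492/11 m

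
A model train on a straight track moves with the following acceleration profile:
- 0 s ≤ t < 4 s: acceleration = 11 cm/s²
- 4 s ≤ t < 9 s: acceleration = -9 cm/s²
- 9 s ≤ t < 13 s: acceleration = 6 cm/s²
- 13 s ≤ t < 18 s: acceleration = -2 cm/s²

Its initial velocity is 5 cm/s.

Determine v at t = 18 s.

18 cm/s

Δv equals the area under the a-t graph; then v = v₀ + Δv.
0–4 s: 11 × 4 = 44 cm/s
4–9 s: -9 × 5 = -45 cm/s
9–13 s: 6 × 4 = 24 cm/s
13–18 s: -2 × 5 = -10 cm/s
Δv = 13 cm/s, so v(18) = 5 + (13) = 18 cm/s.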